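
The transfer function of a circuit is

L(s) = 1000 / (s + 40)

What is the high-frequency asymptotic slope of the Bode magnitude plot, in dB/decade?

Each pole contributes −20 dB/decade at high frequency; each zero contributes +20 dB/decade.
Net: 0 zero(s) − 1 pole(s) → -20 dB/decade.

-20 dB/decade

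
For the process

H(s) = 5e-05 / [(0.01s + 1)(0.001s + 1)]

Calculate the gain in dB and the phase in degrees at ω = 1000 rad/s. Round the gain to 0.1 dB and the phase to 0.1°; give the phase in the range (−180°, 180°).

At ω = 1000 rad/s:
pole (1 + j1000·0.01) = 1 + j10 → |·| ≈ 10.05, ∠ ≈ 84.29°
pole (1 + j1000·0.001) = 1 + j1 → |·| ≈ 1.4142, ∠ ≈ 45.00°
|H| = 5e-05 · 1 / (10.05 · 1.4142) ≈ 3.518e-06
Gain = 20 log₁₀(3.518e-06) ≈ -109.07 dB
∠H = (0°) − (84.29° + 45.00°) = -129.29°

-109.1 dB, -129.3°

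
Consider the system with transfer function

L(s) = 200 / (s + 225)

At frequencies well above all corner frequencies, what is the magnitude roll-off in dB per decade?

-20 dB/decade

Each pole contributes −20 dB/decade at high frequency; each zero contributes +20 dB/decade.
Net: 0 zero(s) − 1 pole(s) → -20 dB/decade.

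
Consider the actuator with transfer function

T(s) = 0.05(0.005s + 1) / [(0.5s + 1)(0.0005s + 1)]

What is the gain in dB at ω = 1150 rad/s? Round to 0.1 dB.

-67.1 dB

At ω = 1150 rad/s:
zero (1 + j1150·0.005) = 1 + j5.75 → |·| ≈ 5.8363, ∠ ≈ 80.13°
pole (1 + j1150·0.5) = 1 + j575 → |·| ≈ 575, ∠ ≈ 89.90°
pole (1 + j1150·0.0005) = 1 + j0.575 → |·| ≈ 1.1535, ∠ ≈ 29.90°
|T| = 0.05 · 5.8363 / (575 · 1.1535) ≈ 0.00043997
Gain = 20 log₁₀(0.00043997) ≈ -67.13 dB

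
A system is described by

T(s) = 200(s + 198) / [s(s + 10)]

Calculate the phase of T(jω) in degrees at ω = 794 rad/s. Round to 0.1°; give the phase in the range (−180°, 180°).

At s = jω = j794:
zero (s+198): 198 + j794 → |·| = √(198²+794²) = √669640 ≈ 818.32, ∠ = arctan(794/198) ≈ 76.00°
pole (s+10): 10 + j794 → |·| = √(10²+794²) = √630536 ≈ 794.06, ∠ = arctan(794/10) ≈ 89.28°
pole at origin: |s| = 794, ∠ = 90.00° (in denominator)
∠T = 76.00° − 179.28° = -103.28°

-103.3°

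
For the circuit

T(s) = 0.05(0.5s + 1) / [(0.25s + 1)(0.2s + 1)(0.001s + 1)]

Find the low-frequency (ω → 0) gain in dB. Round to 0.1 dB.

-26.0 dB

T(0) = 0.05 · 1 / 1 = 0.05
20 log₁₀(0.05) ≈ -26.02 dB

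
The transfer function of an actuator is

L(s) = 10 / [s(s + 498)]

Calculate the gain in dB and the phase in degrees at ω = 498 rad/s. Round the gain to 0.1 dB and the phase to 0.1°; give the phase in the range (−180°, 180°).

-90.9 dB, -135.0°

At s = jω = j498:
pole (s+498): 498 + j498 → |·| = √(498²+498²) = √496008 ≈ 704.28, ∠ = arctan(498/498) ≈ 45.00°
pole at origin: |s| = 498, ∠ = 90.00° (in denominator)
|L| = 10 / 3.5073e+05 ≈ 2.8512e-05
Gain = 20 log₁₀(2.8512e-05) ≈ -90.90 dB
∠L = 0.00° − 135.00° = -135.00°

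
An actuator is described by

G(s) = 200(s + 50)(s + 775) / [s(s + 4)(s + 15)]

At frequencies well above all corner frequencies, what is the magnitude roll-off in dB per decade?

Each pole contributes −20 dB/decade at high frequency; each zero contributes +20 dB/decade.
Net: 2 zero(s) − 3 pole(s) → -20 dB/decade.

-20 dB/decade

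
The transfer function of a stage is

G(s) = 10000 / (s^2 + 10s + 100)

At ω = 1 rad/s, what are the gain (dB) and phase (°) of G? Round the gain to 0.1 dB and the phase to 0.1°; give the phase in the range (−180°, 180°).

At s = jω = j1:
quadratic: (j1)² + 10·j1 + 100 = 99 + j10 → |·| ≈ 99.504, ∠ ≈ 5.77°
|G| = 10000 / 99.504 ≈ 100.5
Gain = 20 log₁₀(100.5) ≈ 40.04 dB
∠G = 0.00° − 5.77° = -5.77°

40.0 dB, -5.8°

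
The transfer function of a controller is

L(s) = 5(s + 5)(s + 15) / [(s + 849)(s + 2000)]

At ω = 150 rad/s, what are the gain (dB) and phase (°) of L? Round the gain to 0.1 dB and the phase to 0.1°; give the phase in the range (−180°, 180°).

-23.7 dB, 158.1°

At s = jω = j150:
zero (s+5): 5 + j150 → |·| = √(5²+150²) = √22525 ≈ 150.08, ∠ = arctan(150/5) ≈ 88.09°
zero (s+15): 15 + j150 → |·| = √(15²+150²) = √22725 ≈ 150.75, ∠ = arctan(150/15) ≈ 84.29°
pole (s+849): 849 + j150 → |·| = √(849²+150²) = √743301 ≈ 862.15, ∠ = arctan(150/849) ≈ 10.02°
pole (s+2000): 2000 + j150 → |·| = √(2000²+150²) = √4022500 ≈ 2005.6, ∠ = arctan(150/2000) ≈ 4.29°
|L| = 5 · 22625 / 1.7291e+06 ≈ 0.065424
Gain = 20 log₁₀(0.065424) ≈ -23.69 dB
∠L = 172.38° − 14.31° = 158.07°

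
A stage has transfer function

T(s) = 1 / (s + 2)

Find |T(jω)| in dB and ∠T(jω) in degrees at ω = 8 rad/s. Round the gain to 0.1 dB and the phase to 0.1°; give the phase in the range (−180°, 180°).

-18.3 dB, -76.0°

At s = jω = j8:
pole (s+2): 2 + j8 → |·| = √(2²+8²) = √68 ≈ 8.2462, ∠ = arctan(8/2) ≈ 75.96°
|T| = 1 / 8.2462 ≈ 0.12127
Gain = 20 log₁₀(0.12127) ≈ -18.32 dB
∠T = 0.00° − 75.96° = -75.96°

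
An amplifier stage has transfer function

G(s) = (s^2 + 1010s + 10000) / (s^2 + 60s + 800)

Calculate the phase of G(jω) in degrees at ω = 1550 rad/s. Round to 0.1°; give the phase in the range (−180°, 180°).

-31.0°

Substitute s = j1550:
Numerator: (j1550)^2 + 1010(j1550) + 10000 = -2392500 + j1565500
Denominator: (j1550)^2 + 60(j1550) + 800 = -2401700 + j93000
|N| = √(2392500² + 1565500²) ≈ 2.8592e+06, ∠N ≈ 146.80°
|D| = √(2401700² + 93000²) ≈ 2.4035e+06, ∠D ≈ 177.78°
∠G = 146.80° − 177.78° = -30.98°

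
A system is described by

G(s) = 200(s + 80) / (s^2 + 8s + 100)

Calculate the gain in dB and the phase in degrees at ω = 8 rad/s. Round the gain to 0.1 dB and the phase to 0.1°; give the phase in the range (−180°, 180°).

46.8 dB, -54.9°

At s = jω = j8:
zero (s+80): 80 + j8 → |·| = √(80²+8²) = √6464 ≈ 80.399, ∠ = arctan(8/80) ≈ 5.71°
quadratic: (j8)² + 8·j8 + 100 = 36 + j64 → |·| ≈ 73.43, ∠ ≈ 60.64°
|G| = 200 · 80.399 / 73.43 ≈ 218.98
Gain = 20 log₁₀(218.98) ≈ 46.81 dB
∠G = 5.71° − 60.64° = -54.93°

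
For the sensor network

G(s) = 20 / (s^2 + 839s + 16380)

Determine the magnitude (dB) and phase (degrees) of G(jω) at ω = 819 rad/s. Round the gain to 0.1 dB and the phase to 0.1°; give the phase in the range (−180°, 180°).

-93.5 dB, -133.6°

Substitute s = j819:
Numerator: 20 = 20 + j0
Denominator: (j819)^2 + 839(j819) + 16380 = -654381 + j687141
|N| = √(20² + 0²) ≈ 20, ∠N ≈ 0.00°
|D| = √(654381² + 687141²) ≈ 9.4888e+05, ∠D ≈ 133.60°
|G| = 20 / 9.4888e+05 ≈ 2.1077e-05
Gain = 20 log₁₀(2.1077e-05) ≈ -93.52 dB
∠G = 0.00° − 133.60° = -133.60°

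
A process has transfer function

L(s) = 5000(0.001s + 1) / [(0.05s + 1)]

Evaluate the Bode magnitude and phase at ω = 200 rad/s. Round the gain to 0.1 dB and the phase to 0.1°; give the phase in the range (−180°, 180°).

At ω = 200 rad/s:
zero (1 + j200·0.001) = 1 + j0.2 → |·| ≈ 1.0198, ∠ ≈ 11.31°
pole (1 + j200·0.05) = 1 + j10 → |·| ≈ 10.05, ∠ ≈ 84.29°
|L| = 5000 · 1.0198 / (10.05) ≈ 507.36
Gain = 20 log₁₀(507.36) ≈ 54.11 dB
∠L = (11.31°) − (84.29°) = -72.98°

54.1 dB, -73.0°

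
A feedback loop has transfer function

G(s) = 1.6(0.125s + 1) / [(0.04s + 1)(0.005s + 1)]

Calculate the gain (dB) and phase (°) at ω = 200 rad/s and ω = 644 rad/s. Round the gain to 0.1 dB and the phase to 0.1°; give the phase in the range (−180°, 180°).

ω = 200: 10.9 dB, -40.2°; ω = 644: 3.4 dB, -71.2°

At ω = 200 rad/s:
zero (1 + j200·0.125) = 1 + j25 → |·| ≈ 25.02, ∠ ≈ 87.71°
pole (1 + j200·0.04) = 1 + j8 → |·| ≈ 8.0623, ∠ ≈ 82.87°
pole (1 + j200·0.005) = 1 + j1 → |·| ≈ 1.4142, ∠ ≈ 45.00°
|G| = 1.6 · 25.02 / (8.0623 · 1.4142) ≈ 3.5111
Gain = 20 log₁₀(3.5111) ≈ 10.91 dB
∠G = (87.71°) − (82.87° + 45.00°) = -40.16°

At ω = 644 rad/s:
zero (1 + j644·0.125) = 1 + j80.5 → |·| ≈ 80.506, ∠ ≈ 89.29°
pole (1 + j644·0.04) = 1 + j25.76 → |·| ≈ 25.779, ∠ ≈ 87.78°
pole (1 + j644·0.005) = 1 + j3.22 → |·| ≈ 3.3717, ∠ ≈ 72.75°
|G| = 1.6 · 80.506 / (25.779 · 3.3717) ≈ 1.4819
Gain = 20 log₁₀(1.4819) ≈ 3.42 dB
∠G = (89.29°) − (87.78° + 72.75°) = -71.24°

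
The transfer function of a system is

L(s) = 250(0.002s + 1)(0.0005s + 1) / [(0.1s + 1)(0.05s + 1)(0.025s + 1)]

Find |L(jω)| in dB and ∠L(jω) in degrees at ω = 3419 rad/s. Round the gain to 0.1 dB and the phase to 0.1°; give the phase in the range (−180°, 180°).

-63.3 dB, -127.5°

At ω = 3419 rad/s:
zero (1 + j3419·0.002) = 1 + j6.838 → |·| ≈ 6.9107, ∠ ≈ 81.68°
zero (1 + j3419·0.0005) = 1 + j1.7095 → |·| ≈ 1.9805, ∠ ≈ 59.67°
pole (1 + j3419·0.1) = 1 + j341.9 → |·| ≈ 341.9, ∠ ≈ 89.83°
pole (1 + j3419·0.05) = 1 + j170.95 → |·| ≈ 170.95, ∠ ≈ 89.66°
pole (1 + j3419·0.025) = 1 + j85.475 → |·| ≈ 85.481, ∠ ≈ 89.33°
|L| = 250 · 6.9107 · 1.9805 / (341.9 · 170.95 · 85.481) ≈ 0.00068486
Gain = 20 log₁₀(0.00068486) ≈ -63.29 dB
∠L = (81.68° + 59.67°) − (89.83° + 89.66° + 89.33°) = -127.47°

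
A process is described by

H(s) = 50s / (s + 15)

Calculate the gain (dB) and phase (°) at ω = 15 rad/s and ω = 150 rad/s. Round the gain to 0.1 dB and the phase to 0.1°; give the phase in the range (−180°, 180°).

At s = jω = j15:
zero at origin: s = j15 → |·| = 15, ∠ = 90.00°
pole (s+15): 15 + j15 → |·| = √(15²+15²) = √450 ≈ 21.213, ∠ = arctan(15/15) ≈ 45.00°
|H| = 50 · 15 / 21.213 ≈ 35.356
Gain = 20 log₁₀(35.356) ≈ 30.97 dB
∠H = 90.00° − 45.00° = 45.00°

At s = jω = j150:
zero at origin: s = j150 → |·| = 150, ∠ = 90.00°
pole (s+15): 15 + j150 → |·| = √(15²+150²) = √22725 ≈ 150.75, ∠ = arctan(150/15) ≈ 84.29°
|H| = 50 · 150 / 150.75 ≈ 49.751
Gain = 20 log₁₀(49.751) ≈ 33.94 dB
∠H = 90.00° − 84.29° = 5.71°

ω = 15: 31.0 dB, 45.0°; ω = 150: 33.9 dB, 5.7°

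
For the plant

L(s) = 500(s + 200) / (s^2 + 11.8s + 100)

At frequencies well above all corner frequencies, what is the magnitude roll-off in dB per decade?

Each pole contributes −20 dB/decade at high frequency; each zero contributes +20 dB/decade.
Net: 1 zero(s) − 2 pole(s) → -20 dB/decade.

-20 dB/decade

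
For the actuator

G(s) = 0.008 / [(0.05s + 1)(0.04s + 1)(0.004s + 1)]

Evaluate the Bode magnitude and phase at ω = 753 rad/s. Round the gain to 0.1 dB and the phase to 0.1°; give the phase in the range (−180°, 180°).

At ω = 753 rad/s:
pole (1 + j753·0.05) = 1 + j37.65 → |·| ≈ 37.663, ∠ ≈ 88.48°
pole (1 + j753·0.04) = 1 + j30.12 → |·| ≈ 30.137, ∠ ≈ 88.10°
pole (1 + j753·0.004) = 1 + j3.012 → |·| ≈ 3.1737, ∠ ≈ 71.63°
|G| = 0.008 · 1 / (37.663 · 30.137 · 3.1737) ≈ 2.2208e-06
Gain = 20 log₁₀(2.2208e-06) ≈ -113.07 dB
∠G = (0°) − (88.48° + 88.10° + 71.63°) = -248.21° ≡ 111.79° (principal value)

-113.1 dB, 111.8°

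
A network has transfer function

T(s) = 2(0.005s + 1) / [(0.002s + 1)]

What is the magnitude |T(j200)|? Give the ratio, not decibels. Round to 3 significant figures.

At ω = 200 rad/s:
zero (1 + j200·0.005) = 1 + j1 → |·| ≈ 1.4142, ∠ ≈ 45.00°
pole (1 + j200·0.002) = 1 + j0.4 → |·| ≈ 1.077, ∠ ≈ 21.80°
|T| = 2 · 1.4142 / (1.077) ≈ 2.6262

2.63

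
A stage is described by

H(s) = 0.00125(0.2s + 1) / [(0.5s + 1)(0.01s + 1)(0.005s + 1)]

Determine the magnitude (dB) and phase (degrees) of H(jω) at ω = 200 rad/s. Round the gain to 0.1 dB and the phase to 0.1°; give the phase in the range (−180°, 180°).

At ω = 200 rad/s:
zero (1 + j200·0.2) = 1 + j40 → |·| ≈ 40.012, ∠ ≈ 88.57°
pole (1 + j200·0.5) = 1 + j100 → |·| ≈ 100, ∠ ≈ 89.43°
pole (1 + j200·0.01) = 1 + j2 → |·| ≈ 2.2361, ∠ ≈ 63.43°
pole (1 + j200·0.005) = 1 + j1 → |·| ≈ 1.4142, ∠ ≈ 45.00°
|H| = 0.00125 · 40.012 / (100 · 2.2361 · 1.4142) ≈ 0.00015816
Gain = 20 log₁₀(0.00015816) ≈ -76.02 dB
∠H = (88.57°) − (89.43° + 63.43° + 45.00°) = -109.29°

-76.0 dB, -109.3°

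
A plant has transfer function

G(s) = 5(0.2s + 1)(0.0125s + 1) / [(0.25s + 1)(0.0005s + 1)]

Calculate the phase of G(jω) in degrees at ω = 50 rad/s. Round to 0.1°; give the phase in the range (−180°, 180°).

29.4°

At ω = 50 rad/s:
zero (1 + j50·0.2) = 1 + j10 → |·| ≈ 10.05, ∠ ≈ 84.29°
zero (1 + j50·0.0125) = 1 + j0.625 → |·| ≈ 1.1792, ∠ ≈ 32.01°
pole (1 + j50·0.25) = 1 + j12.5 → |·| ≈ 12.54, ∠ ≈ 85.43°
pole (1 + j50·0.0005) = 1 + j0.025 → |·| ≈ 1.0003, ∠ ≈ 1.43°
∠G = (84.29° + 32.01°) − (85.43° + 1.43°) = 29.44°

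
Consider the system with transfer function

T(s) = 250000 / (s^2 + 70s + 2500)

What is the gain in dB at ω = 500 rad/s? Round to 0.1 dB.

At s = jω = j500:
quadratic: (j500)² + 70·j500 + 2500 = -247500 + j35000 → |·| ≈ 2.4996e+05, ∠ ≈ 171.95°
|T| = 250000 / 2.4996e+05 ≈ 1.0002
Gain = 20 log₁₀(1.0002) ≈ 0.00 dB

0.0 dB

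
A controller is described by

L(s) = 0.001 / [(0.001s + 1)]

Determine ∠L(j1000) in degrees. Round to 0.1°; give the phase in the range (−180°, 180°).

-45.0°

At ω = 1000 rad/s:
pole (1 + j1000·0.001) = 1 + j1 → |·| ≈ 1.4142, ∠ ≈ 45.00°
∠L = (0°) − (45.00°) = -45.00°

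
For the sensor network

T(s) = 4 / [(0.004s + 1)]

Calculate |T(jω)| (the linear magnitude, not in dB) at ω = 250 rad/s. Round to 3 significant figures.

At ω = 250 rad/s:
pole (1 + j250·0.004) = 1 + j1 → |·| ≈ 1.4142, ∠ ≈ 45.00°
|T| = 4 · 1 / (1.4142) ≈ 2.8285

2.83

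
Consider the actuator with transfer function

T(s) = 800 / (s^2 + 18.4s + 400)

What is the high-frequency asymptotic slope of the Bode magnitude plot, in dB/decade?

-40 dB/decade

Each pole contributes −20 dB/decade at high frequency; each zero contributes +20 dB/decade.
Net: 0 zero(s) − 2 pole(s) → -40 dB/decade.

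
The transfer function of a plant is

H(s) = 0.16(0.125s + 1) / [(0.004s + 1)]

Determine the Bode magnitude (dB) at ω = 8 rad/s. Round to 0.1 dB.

At ω = 8 rad/s:
zero (1 + j8·0.125) = 1 + j1 → |·| ≈ 1.4142, ∠ ≈ 45.00°
pole (1 + j8·0.004) = 1 + j0.032 → |·| ≈ 1.0005, ∠ ≈ 1.83°
|H| = 0.16 · 1.4142 / (1.0005) ≈ 0.22616
Gain = 20 log₁₀(0.22616) ≈ -12.91 dB

-12.9 dB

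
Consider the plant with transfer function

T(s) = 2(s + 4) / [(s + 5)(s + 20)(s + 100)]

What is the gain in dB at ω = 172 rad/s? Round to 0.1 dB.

At s = jω = j172:
zero (s+4): 4 + j172 → |·| = √(4²+172²) = √29600 ≈ 172.05, ∠ = arctan(172/4) ≈ 88.67°
pole (s+5): 5 + j172 → |·| = √(5²+172²) = √29609 ≈ 172.07, ∠ = arctan(172/5) ≈ 88.33°
pole (s+20): 20 + j172 → |·| = √(20²+172²) = √29984 ≈ 173.16, ∠ = arctan(172/20) ≈ 83.37°
pole (s+100): 100 + j172 → |·| = √(100²+172²) = √39584 ≈ 198.96, ∠ = arctan(172/100) ≈ 59.83°
|T| = 2 · 172.05 / 5.9281e+06 ≈ 5.8046e-05
Gain = 20 log₁₀(5.8046e-05) ≈ -84.72 dB

-84.7 dB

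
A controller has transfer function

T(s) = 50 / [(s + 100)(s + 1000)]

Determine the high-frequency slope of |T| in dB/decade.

-40 dB/decade

Each pole contributes −20 dB/decade at high frequency; each zero contributes +20 dB/decade.
Net: 0 zero(s) − 2 pole(s) → -40 dB/decade.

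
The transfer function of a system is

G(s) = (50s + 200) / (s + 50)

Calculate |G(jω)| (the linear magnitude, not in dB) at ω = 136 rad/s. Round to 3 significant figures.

Substitute s = j136:
Numerator: 50(j136) + 200 = 200 + j6800
Denominator: (j136) + 50 = 50 + j136
|N| = √(200² + 6800²) ≈ 6802.9, ∠N ≈ 88.32°
|D| = √(50² + 136²) ≈ 144.9, ∠D ≈ 69.81°
|G| = 6802.9 / 144.9 ≈ 46.949

46.9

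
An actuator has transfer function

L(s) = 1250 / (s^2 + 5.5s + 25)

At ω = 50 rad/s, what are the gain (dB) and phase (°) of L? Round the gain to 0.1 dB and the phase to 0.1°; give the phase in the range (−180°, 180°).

At s = jω = j50:
quadratic: (j50)² + 5.5·j50 + 25 = -2475 + j275 → |·| ≈ 2490.2, ∠ ≈ 173.66°
|L| = 1250 / 2490.2 ≈ 0.50197
Gain = 20 log₁₀(0.50197) ≈ -5.99 dB
∠L = 0.00° − 173.66° = -173.66°

-6.0 dB, -173.7°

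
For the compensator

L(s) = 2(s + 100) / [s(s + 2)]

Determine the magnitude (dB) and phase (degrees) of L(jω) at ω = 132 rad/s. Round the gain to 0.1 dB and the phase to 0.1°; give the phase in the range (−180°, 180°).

-34.4 dB, -126.3°

At s = jω = j132:
zero (s+100): 100 + j132 → |·| = √(100²+132²) = √27424 ≈ 165.6, ∠ = arctan(132/100) ≈ 52.85°
pole (s+2): 2 + j132 → |·| = √(2²+132²) = √17428 ≈ 132.02, ∠ = arctan(132/2) ≈ 89.13°
pole at origin: |s| = 132, ∠ = 90.00° (in denominator)
|L| = 2 · 165.6 / 17427 ≈ 0.019005
Gain = 20 log₁₀(0.019005) ≈ -34.42 dB
∠L = 52.85° − 179.13° = -126.28°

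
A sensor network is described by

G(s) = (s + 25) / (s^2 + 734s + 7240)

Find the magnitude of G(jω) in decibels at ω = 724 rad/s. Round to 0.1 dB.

-60.2 dB

Substitute s = j724:
Numerator: (j724) + 25 = 25 + j724
Denominator: (j724)^2 + 734(j724) + 7240 = -516936 + j531416
|N| = √(25² + 724²) ≈ 724.43, ∠N ≈ 88.02°
|D| = √(516936² + 531416²) ≈ 7.4137e+05, ∠D ≈ 134.21°
|G| = 724.43 / 7.4137e+05 ≈ 0.00097715
Gain = 20 log₁₀(0.00097715) ≈ -60.20 dB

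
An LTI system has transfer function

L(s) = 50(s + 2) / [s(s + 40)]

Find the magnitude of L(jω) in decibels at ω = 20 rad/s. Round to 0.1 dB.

At s = jω = j20:
zero (s+2): 2 + j20 → |·| = √(2²+20²) = √404 ≈ 20.1, ∠ = arctan(20/2) ≈ 84.29°
pole (s+40): 40 + j20 → |·| = √(40²+20²) = √2000 ≈ 44.721, ∠ = arctan(20/40) ≈ 26.57°
pole at origin: |s| = 20, ∠ = 90.00° (in denominator)
|L| = 50 · 20.1 / 894.42 ≈ 1.1236
Gain = 20 log₁₀(1.1236) ≈ 1.01 dB

1.0 dB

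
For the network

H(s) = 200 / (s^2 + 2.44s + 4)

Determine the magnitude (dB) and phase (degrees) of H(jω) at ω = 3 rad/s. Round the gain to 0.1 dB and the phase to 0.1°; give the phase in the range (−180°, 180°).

At s = jω = j3:
quadratic: (j3)² + 2.44·j3 + 4 = -5 + j7.32 → |·| ≈ 8.8647, ∠ ≈ 124.34°
|H| = 200 / 8.8647 ≈ 22.561
Gain = 20 log₁₀(22.561) ≈ 27.07 dB
∠H = 0.00° − 124.34° = -124.34°

27.1 dB, -124.3°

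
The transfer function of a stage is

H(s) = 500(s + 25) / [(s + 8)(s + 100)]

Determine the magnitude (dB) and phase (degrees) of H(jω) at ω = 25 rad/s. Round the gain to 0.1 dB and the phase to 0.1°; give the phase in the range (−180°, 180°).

16.3 dB, -41.3°

At s = jω = j25:
zero (s+25): 25 + j25 → |·| = √(25²+25²) = √1250 ≈ 35.355, ∠ = arctan(25/25) ≈ 45.00°
pole (s+8): 8 + j25 → |·| = √(8²+25²) = √689 ≈ 26.249, ∠ = arctan(25/8) ≈ 72.26°
pole (s+100): 100 + j25 → |·| = √(100²+25²) = √10625 ≈ 103.08, ∠ = arctan(25/100) ≈ 14.04°
|H| = 500 · 35.355 / 2705.7 ≈ 6.5334
Gain = 20 log₁₀(6.5334) ≈ 16.30 dB
∠H = 45.00° − 86.30° = -41.30°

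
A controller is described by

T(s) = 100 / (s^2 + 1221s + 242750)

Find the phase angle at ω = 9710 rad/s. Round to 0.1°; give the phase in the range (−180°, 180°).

Substitute s = j9710:
Numerator: 100 = 100 + j0
Denominator: (j9710)^2 + 1221(j9710) + 242750 = -94041350 + j11855910
|N| = √(100² + 0²) ≈ 100, ∠N ≈ 0.00°
|D| = √(94041350² + 11855910²) ≈ 9.4786e+07, ∠D ≈ 172.81°
∠T = 0.00° − 172.81° = -172.81°

-172.8°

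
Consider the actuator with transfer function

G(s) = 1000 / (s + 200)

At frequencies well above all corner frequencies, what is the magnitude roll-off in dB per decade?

Each pole contributes −20 dB/decade at high frequency; each zero contributes +20 dB/decade.
Net: 0 zero(s) − 1 pole(s) → -20 dB/decade.

-20 dB/decade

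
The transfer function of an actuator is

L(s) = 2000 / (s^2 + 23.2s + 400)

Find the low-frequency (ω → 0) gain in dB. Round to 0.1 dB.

L(0) = 2000 / 400 = 5
20 log₁₀(5) ≈ 13.98 dB

14.0 dB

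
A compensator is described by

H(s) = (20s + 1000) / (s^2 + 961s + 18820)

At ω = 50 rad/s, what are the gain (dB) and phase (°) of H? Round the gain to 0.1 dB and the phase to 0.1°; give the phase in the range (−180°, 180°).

-31.1 dB, -26.2°

Substitute s = j50:
Numerator: 20(j50) + 1000 = 1000 + j1000
Denominator: (j50)^2 + 961(j50) + 18820 = 16320 + j48050
|N| = √(1000² + 1000²) ≈ 1414.2, ∠N ≈ 45.00°
|D| = √(16320² + 48050²) ≈ 50746, ∠D ≈ 71.24°
|H| = 1414.2 / 50746 ≈ 0.027868
Gain = 20 log₁₀(0.027868) ≈ -31.10 dB
∠H = 45.00° − 71.24° = -26.24°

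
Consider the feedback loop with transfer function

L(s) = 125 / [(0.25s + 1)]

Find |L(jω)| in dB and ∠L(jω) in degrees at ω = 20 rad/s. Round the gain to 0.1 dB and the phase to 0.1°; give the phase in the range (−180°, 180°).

At ω = 20 rad/s:
pole (1 + j20·0.25) = 1 + j5 → |·| ≈ 5.099, ∠ ≈ 78.69°
|L| = 125 · 1 / (5.099) ≈ 24.515
Gain = 20 log₁₀(24.515) ≈ 27.79 dB
∠L = (0°) − (78.69°) = -78.69°

27.8 dB, -78.7°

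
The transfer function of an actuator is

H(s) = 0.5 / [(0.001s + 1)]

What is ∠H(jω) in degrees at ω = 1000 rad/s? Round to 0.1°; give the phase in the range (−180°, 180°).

-45.0°

At ω = 1000 rad/s:
pole (1 + j1000·0.001) = 1 + j1 → |·| ≈ 1.4142, ∠ ≈ 45.00°
∠H = (0°) − (45.00°) = -45.00°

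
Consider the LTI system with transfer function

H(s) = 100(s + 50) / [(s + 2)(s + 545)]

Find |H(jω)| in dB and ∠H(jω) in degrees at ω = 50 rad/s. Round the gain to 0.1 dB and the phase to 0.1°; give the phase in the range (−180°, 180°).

At s = jω = j50:
zero (s+50): 50 + j50 → |·| = √(50²+50²) = √5000 ≈ 70.711, ∠ = arctan(50/50) ≈ 45.00°
pole (s+2): 2 + j50 → |·| = √(2²+50²) = √2504 ≈ 50.04, ∠ = arctan(50/2) ≈ 87.71°
pole (s+545): 545 + j50 → |·| = √(545²+50²) = √299525 ≈ 547.29, ∠ = arctan(50/545) ≈ 5.24°
|H| = 100 · 70.711 / 27386 ≈ 0.2582
Gain = 20 log₁₀(0.2582) ≈ -11.76 dB
∠H = 45.00° − 92.95° = -47.95°

-11.8 dB, -48.0°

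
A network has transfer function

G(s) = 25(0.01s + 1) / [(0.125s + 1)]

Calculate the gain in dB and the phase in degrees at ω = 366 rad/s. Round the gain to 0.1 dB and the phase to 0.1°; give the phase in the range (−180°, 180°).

6.3 dB, -14.0°

At ω = 366 rad/s:
zero (1 + j366·0.01) = 1 + j3.66 → |·| ≈ 3.7942, ∠ ≈ 74.72°
pole (1 + j366·0.125) = 1 + j45.75 → |·| ≈ 45.761, ∠ ≈ 88.75°
|G| = 25 · 3.7942 / (45.761) ≈ 2.0728
Gain = 20 log₁₀(2.0728) ≈ 6.33 dB
∠G = (74.72°) − (88.75°) = -14.03°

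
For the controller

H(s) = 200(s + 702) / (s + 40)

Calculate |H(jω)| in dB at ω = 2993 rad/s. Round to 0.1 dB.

46.3 dB

At s = jω = j2993:
zero (s+702): 702 + j2993 → |·| = √(702²+2993²) = √9450853 ≈ 3074.2, ∠ = arctan(2993/702) ≈ 76.80°
pole (s+40): 40 + j2993 → |·| = √(40²+2993²) = √8959649 ≈ 2993.3, ∠ = arctan(2993/40) ≈ 89.23°
|H| = 200 · 3074.2 / 2993.3 ≈ 205.41
Gain = 20 log₁₀(205.41) ≈ 46.25 dB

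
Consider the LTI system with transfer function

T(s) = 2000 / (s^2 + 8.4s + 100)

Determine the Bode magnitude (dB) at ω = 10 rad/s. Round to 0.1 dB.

27.5 dB

At s = jω = j10:
quadratic: (j10)² + 8.4·j10 + 100 = 0 + j84 → |·| ≈ 84, ∠ ≈ 90.00°
|T| = 2000 / 84 ≈ 23.81
Gain = 20 log₁₀(23.81) ≈ 27.54 dB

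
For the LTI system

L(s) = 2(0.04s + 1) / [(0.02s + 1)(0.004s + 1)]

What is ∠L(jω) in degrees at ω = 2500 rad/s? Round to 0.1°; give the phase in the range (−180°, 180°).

At ω = 2500 rad/s:
zero (1 + j2500·0.04) = 1 + j100 → |·| ≈ 100, ∠ ≈ 89.43°
pole (1 + j2500·0.02) = 1 + j50 → |·| ≈ 50.01, ∠ ≈ 88.85°
pole (1 + j2500·0.004) = 1 + j10 → |·| ≈ 10.05, ∠ ≈ 84.29°
∠L = (89.43°) − (88.85° + 84.29°) = -83.71°

-83.7°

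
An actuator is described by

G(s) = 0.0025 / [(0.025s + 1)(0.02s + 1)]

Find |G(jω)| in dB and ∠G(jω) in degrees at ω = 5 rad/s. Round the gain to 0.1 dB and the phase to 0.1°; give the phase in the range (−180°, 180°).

At ω = 5 rad/s:
pole (1 + j5·0.025) = 1 + j0.125 → |·| ≈ 1.0078, ∠ ≈ 7.13°
pole (1 + j5·0.02) = 1 + j0.1 → |·| ≈ 1.005, ∠ ≈ 5.71°
|G| = 0.0025 · 1 / (1.0078 · 1.005) ≈ 0.0024683
Gain = 20 log₁₀(0.0024683) ≈ -52.15 dB
∠G = (0°) − (7.13° + 5.71°) = -12.84°

-52.2 dB, -12.8°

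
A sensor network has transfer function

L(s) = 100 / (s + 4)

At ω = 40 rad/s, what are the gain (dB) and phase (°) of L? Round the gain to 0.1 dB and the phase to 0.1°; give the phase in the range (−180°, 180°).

Substitute s = j40:
Numerator: 100 = 100 + j0
Denominator: (j40) + 4 = 4 + j40
|N| = √(100² + 0²) ≈ 100, ∠N ≈ 0.00°
|D| = √(4² + 40²) ≈ 40.2, ∠D ≈ 84.29°
|L| = 100 / 40.2 ≈ 2.4876
Gain = 20 log₁₀(2.4876) ≈ 7.92 dB
∠L = 0.00° − 84.29° = -84.29°

7.9 dB, -84.3°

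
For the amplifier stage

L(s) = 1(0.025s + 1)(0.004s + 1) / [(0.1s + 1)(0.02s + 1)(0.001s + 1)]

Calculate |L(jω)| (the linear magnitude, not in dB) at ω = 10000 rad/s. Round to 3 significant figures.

At ω = 10000 rad/s:
zero (1 + j10000·0.025) = 1 + j250 → |·| ≈ 250, ∠ ≈ 89.77°
zero (1 + j10000·0.004) = 1 + j40 → |·| ≈ 40.012, ∠ ≈ 88.57°
pole (1 + j10000·0.1) = 1 + j1000 → |·| ≈ 1000, ∠ ≈ 89.94°
pole (1 + j10000·0.02) = 1 + j200 → |·| ≈ 200, ∠ ≈ 89.71°
pole (1 + j10000·0.001) = 1 + j10 → |·| ≈ 10.05, ∠ ≈ 84.29°
|L| = 1 · 250 · 40.012 / (1000 · 200 · 10.05) ≈ 0.0049766

0.00498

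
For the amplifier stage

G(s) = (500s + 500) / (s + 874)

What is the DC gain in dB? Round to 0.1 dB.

G(0) = 500 / 874 ≈ 0.57208
20 log₁₀(0.57208) ≈ -4.85 dB

-4.9 dB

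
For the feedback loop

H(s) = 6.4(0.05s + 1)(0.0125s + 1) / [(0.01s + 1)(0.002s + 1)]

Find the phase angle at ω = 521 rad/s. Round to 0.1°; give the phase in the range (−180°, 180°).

43.8°

At ω = 521 rad/s:
zero (1 + j521·0.05) = 1 + j26.05 → |·| ≈ 26.069, ∠ ≈ 87.80°
zero (1 + j521·0.0125) = 1 + j6.5125 → |·| ≈ 6.5888, ∠ ≈ 81.27°
pole (1 + j521·0.01) = 1 + j5.21 → |·| ≈ 5.3051, ∠ ≈ 79.13°
pole (1 + j521·0.002) = 1 + j1.042 → |·| ≈ 1.4442, ∠ ≈ 46.18°
∠H = (87.80° + 81.27°) − (79.13° + 46.18°) = 43.76°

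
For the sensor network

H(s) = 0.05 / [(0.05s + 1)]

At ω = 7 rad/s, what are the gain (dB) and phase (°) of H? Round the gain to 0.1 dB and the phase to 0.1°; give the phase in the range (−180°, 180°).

-26.5 dB, -19.3°

At ω = 7 rad/s:
pole (1 + j7·0.05) = 1 + j0.35 → |·| ≈ 1.0595, ∠ ≈ 19.29°
|H| = 0.05 · 1 / (1.0595) ≈ 0.047192
Gain = 20 log₁₀(0.047192) ≈ -26.52 dB
∠H = (0°) − (19.29°) = -19.29°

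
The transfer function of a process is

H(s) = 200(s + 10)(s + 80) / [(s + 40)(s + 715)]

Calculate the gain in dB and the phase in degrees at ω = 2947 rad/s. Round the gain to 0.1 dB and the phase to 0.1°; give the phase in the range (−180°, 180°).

45.8 dB, 12.7°

At s = jω = j2947:
zero (s+10): 10 + j2947 → |·| = √(10²+2947²) = √8684909 ≈ 2947, ∠ = arctan(2947/10) ≈ 89.81°
zero (s+80): 80 + j2947 → |·| = √(80²+2947²) = √8691209 ≈ 2948.1, ∠ = arctan(2947/80) ≈ 88.45°
pole (s+40): 40 + j2947 → |·| = √(40²+2947²) = √8686409 ≈ 2947.3, ∠ = arctan(2947/40) ≈ 89.22°
pole (s+715): 715 + j2947 → |·| = √(715²+2947²) = √9196034 ≈ 3032.5, ∠ = arctan(2947/715) ≈ 76.36°
|H| = 200 · 8.6881e+06 / 8.9377e+06 ≈ 194.41
Gain = 20 log₁₀(194.41) ≈ 45.77 dB
∠H = 178.26° − 165.58° = 12.68°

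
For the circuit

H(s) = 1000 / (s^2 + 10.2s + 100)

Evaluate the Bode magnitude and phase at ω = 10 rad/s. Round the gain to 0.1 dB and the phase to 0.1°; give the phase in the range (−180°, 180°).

At s = jω = j10:
quadratic: (j10)² + 10.2·j10 + 100 = 0 + j102 → |·| ≈ 102, ∠ ≈ 90.00°
|H| = 1000 / 102 ≈ 9.8039
Gain = 20 log₁₀(9.8039) ≈ 19.83 dB
∠H = 0.00° − 90.00° = -90.00°

19.8 dB, -90.0°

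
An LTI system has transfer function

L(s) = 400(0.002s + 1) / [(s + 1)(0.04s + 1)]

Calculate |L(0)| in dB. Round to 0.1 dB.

L(0) = 400 · 1 / 1 = 400
20 log₁₀(400) ≈ 52.04 dB

52.0 dB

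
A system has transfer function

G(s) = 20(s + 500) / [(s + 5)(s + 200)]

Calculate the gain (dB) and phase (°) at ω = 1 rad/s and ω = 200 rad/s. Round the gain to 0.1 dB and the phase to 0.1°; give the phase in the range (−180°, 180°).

At s = jω = j1:
zero (s+500): 500 + j1 → |·| = √(500²+1²) = √250001 ≈ 500, ∠ = arctan(1/500) ≈ 0.11°
pole (s+5): 5 + j1 → |·| = √(5²+1²) = √26 ≈ 5.099, ∠ = arctan(1/5) ≈ 11.31°
pole (s+200): 200 + j1 → |·| = √(200²+1²) = √40001 ≈ 200, ∠ = arctan(1/200) ≈ 0.29°
|G| = 20 · 500 / 1019.8 ≈ 9.8058
Gain = 20 log₁₀(9.8058) ≈ 19.83 dB
∠G = 0.11° − 11.60° = -11.49°

At s = jω = j200:
zero (s+500): 500 + j200 → |·| = √(500²+200²) = √290000 ≈ 538.52, ∠ = arctan(200/500) ≈ 21.80°
pole (s+5): 5 + j200 → |·| = √(5²+200²) = √40025 ≈ 200.06, ∠ = arctan(200/5) ≈ 88.57°
pole (s+200): 200 + j200 → |·| = √(200²+200²) = √80000 ≈ 282.84, ∠ = arctan(200/200) ≈ 45.00°
|G| = 20 · 538.52 / 56585 ≈ 0.19034
Gain = 20 log₁₀(0.19034) ≈ -14.41 dB
∠G = 21.80° − 133.57° = -111.77°

ω = 1: 19.8 dB, -11.5°; ω = 200: -14.4 dB, -111.8°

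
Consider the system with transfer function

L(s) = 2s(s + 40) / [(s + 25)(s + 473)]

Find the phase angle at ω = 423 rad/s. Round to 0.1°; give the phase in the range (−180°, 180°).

At s = jω = j423:
zero (s+40): 40 + j423 → |·| = √(40²+423²) = √180529 ≈ 424.89, ∠ = arctan(423/40) ≈ 84.60°
zero at origin: s = j423 → |·| = 423, ∠ = 90.00°
pole (s+25): 25 + j423 → |·| = √(25²+423²) = √179554 ≈ 423.74, ∠ = arctan(423/25) ≈ 86.62°
pole (s+473): 473 + j423 → |·| = √(473²+423²) = √402658 ≈ 634.55, ∠ = arctan(423/473) ≈ 41.81°
∠L = 174.60° − 128.43° = 46.17°

46.2°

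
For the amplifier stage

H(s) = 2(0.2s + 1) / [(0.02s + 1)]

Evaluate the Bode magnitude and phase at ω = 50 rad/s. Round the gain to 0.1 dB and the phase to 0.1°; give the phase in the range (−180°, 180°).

At ω = 50 rad/s:
zero (1 + j50·0.2) = 1 + j10 → |·| ≈ 10.05, ∠ ≈ 84.29°
pole (1 + j50·0.02) = 1 + j1 → |·| ≈ 1.4142, ∠ ≈ 45.00°
|H| = 2 · 10.05 / (1.4142) ≈ 14.213
Gain = 20 log₁₀(14.213) ≈ 23.05 dB
∠H = (84.29°) − (45.00°) = 39.29°

23.1 dB, 39.3°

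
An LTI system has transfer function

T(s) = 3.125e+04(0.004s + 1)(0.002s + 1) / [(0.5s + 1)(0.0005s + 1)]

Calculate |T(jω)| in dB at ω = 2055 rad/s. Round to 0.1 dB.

At ω = 2055 rad/s:
zero (1 + j2055·0.004) = 1 + j8.22 → |·| ≈ 8.2806, ∠ ≈ 83.06°
zero (1 + j2055·0.002) = 1 + j4.11 → |·| ≈ 4.2299, ∠ ≈ 76.33°
pole (1 + j2055·0.5) = 1 + j1027.5 → |·| ≈ 1027.5, ∠ ≈ 89.94°
pole (1 + j2055·0.0005) = 1 + j1.0275 → |·| ≈ 1.4338, ∠ ≈ 45.78°
|T| = 3.125e+04 · 8.2806 · 4.2299 / (1027.5 · 1.4338) ≈ 742.97
Gain = 20 log₁₀(742.97) ≈ 57.42 dB

57.4 dB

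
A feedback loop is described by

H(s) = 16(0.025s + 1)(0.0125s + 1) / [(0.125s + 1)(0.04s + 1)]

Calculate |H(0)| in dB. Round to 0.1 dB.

H(0) = 16 · 1 / 1 = 16
20 log₁₀(16) ≈ 24.08 dB

24.1 dB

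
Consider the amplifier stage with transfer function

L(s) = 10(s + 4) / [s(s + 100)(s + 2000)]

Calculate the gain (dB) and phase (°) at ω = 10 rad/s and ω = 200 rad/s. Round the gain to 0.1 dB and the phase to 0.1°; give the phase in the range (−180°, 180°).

ω = 10: -85.4 dB, -27.8°; ω = 200: -93.1 dB, -70.3°

At s = jω = j10:
zero (s+4): 4 + j10 → |·| = √(4²+10²) = √116 ≈ 10.77, ∠ = arctan(10/4) ≈ 68.20°
pole (s+100): 100 + j10 → |·| = √(100²+10²) = √10100 ≈ 100.5, ∠ = arctan(10/100) ≈ 5.71°
pole (s+2000): 2000 + j10 → |·| = √(2000²+10²) = √4000100 ≈ 2000, ∠ = arctan(10/2000) ≈ 0.29°
pole at origin: |s| = 10, ∠ = 90.00° (in denominator)
|L| = 10 · 10.77 / 2.01e+06 ≈ 5.3582e-05
Gain = 20 log₁₀(5.3582e-05) ≈ -85.42 dB
∠L = 68.20° − 96.00° = -27.80°

At s = jω = j200:
zero (s+4): 4 + j200 → |·| = √(4²+200²) = √40016 ≈ 200.04, ∠ = arctan(200/4) ≈ 88.85°
pole (s+100): 100 + j200 → |·| = √(100²+200²) = √50000 ≈ 223.61, ∠ = arctan(200/100) ≈ 63.43°
pole (s+2000): 2000 + j200 → |·| = √(2000²+200²) = √4040000 ≈ 2010, ∠ = arctan(200/2000) ≈ 5.71°
pole at origin: |s| = 200, ∠ = 90.00° (in denominator)
|L| = 10 · 200.04 / 8.9891e+07 ≈ 2.2254e-05
Gain = 20 log₁₀(2.2254e-05) ≈ -93.05 dB
∠L = 88.85° − 159.14° = -70.29°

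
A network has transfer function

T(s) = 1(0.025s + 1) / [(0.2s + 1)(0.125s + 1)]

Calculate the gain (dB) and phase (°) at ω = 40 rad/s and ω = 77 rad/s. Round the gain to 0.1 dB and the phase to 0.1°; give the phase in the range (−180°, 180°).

ω = 40: -29.3 dB, -116.6°; ω = 77: -36.8 dB, -107.8°

At ω = 40 rad/s:
zero (1 + j40·0.025) = 1 + j1 → |·| ≈ 1.4142, ∠ ≈ 45.00°
pole (1 + j40·0.2) = 1 + j8 → |·| ≈ 8.0623, ∠ ≈ 82.87°
pole (1 + j40·0.125) = 1 + j5 → |·| ≈ 5.099, ∠ ≈ 78.69°
|T| = 1 · 1.4142 / (8.0623 · 5.099) ≈ 0.034401
Gain = 20 log₁₀(0.034401) ≈ -29.27 dB
∠T = (45.00°) − (82.87° + 78.69°) = -116.56°

At ω = 77 rad/s:
zero (1 + j77·0.025) = 1 + j1.925 → |·| ≈ 2.1692, ∠ ≈ 62.55°
pole (1 + j77·0.2) = 1 + j15.4 → |·| ≈ 15.432, ∠ ≈ 86.28°
pole (1 + j77·0.125) = 1 + j9.625 → |·| ≈ 9.6768, ∠ ≈ 84.07°
|T| = 1 · 2.1692 / (15.432 · 9.6768) ≈ 0.014526
Gain = 20 log₁₀(0.014526) ≈ -36.76 dB
∠T = (62.55°) − (86.28° + 84.07°) = -107.80°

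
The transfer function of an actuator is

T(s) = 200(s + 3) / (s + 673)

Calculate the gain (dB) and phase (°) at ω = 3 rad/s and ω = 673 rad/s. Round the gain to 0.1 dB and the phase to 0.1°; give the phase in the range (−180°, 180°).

At s = jω = j3:
zero (s+3): 3 + j3 → |·| = √(3²+3²) = √18 ≈ 4.2426, ∠ = arctan(3/3) ≈ 45.00°
pole (s+673): 673 + j3 → |·| = √(673²+3²) = √452938 ≈ 673.01, ∠ = arctan(3/673) ≈ 0.26°
|T| = 200 · 4.2426 / 673.01 ≈ 1.2608
Gain = 20 log₁₀(1.2608) ≈ 2.01 dB
∠T = 45.00° − 0.26° = 44.74°

At s = jω = j673:
zero (s+3): 3 + j673 → |·| = √(3²+673²) = √452938 ≈ 673.01, ∠ = arctan(673/3) ≈ 89.74°
pole (s+673): 673 + j673 → |·| = √(673²+673²) = √905858 ≈ 951.77, ∠ = arctan(673/673) ≈ 45.00°
|T| = 200 · 673.01 / 951.77 ≈ 141.42
Gain = 20 log₁₀(141.42) ≈ 43.01 dB
∠T = 89.74° − 45.00° = 44.74°

ω = 3: 2.0 dB, 44.7°; ω = 673: 43.0 dB, 44.7°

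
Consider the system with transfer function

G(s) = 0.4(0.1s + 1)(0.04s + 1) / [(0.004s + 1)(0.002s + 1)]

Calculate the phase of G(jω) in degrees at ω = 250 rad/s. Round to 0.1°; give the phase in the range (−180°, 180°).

At ω = 250 rad/s:
zero (1 + j250·0.1) = 1 + j25 → |·| ≈ 25.02, ∠ ≈ 87.71°
zero (1 + j250·0.04) = 1 + j10 → |·| ≈ 10.05, ∠ ≈ 84.29°
pole (1 + j250·0.004) = 1 + j1 → |·| ≈ 1.4142, ∠ ≈ 45.00°
pole (1 + j250·0.002) = 1 + j0.5 → |·| ≈ 1.118, ∠ ≈ 26.57°
∠G = (87.71° + 84.29°) − (45.00° + 26.57°) = 100.43°

100.4°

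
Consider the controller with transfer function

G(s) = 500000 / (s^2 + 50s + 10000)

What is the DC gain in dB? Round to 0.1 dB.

34.0 dB

G(0) = 500000 / 10000 = 50
20 log₁₀(50) ≈ 33.98 dB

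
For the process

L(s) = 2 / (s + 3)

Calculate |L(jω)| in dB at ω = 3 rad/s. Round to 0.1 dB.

-6.5 dB

At s = jω = j3:
pole (s+3): 3 + j3 → |·| = √(3²+3²) = √18 ≈ 4.2426, ∠ = arctan(3/3) ≈ 45.00°
|L| = 2 / 4.2426 ≈ 0.47141
Gain = 20 log₁₀(0.47141) ≈ -6.53 dB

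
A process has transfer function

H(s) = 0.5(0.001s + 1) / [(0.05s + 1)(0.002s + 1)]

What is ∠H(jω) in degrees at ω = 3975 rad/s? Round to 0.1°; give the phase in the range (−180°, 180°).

At ω = 3975 rad/s:
zero (1 + j3975·0.001) = 1 + j3.975 → |·| ≈ 4.0989, ∠ ≈ 75.88°
pole (1 + j3975·0.05) = 1 + j198.75 → |·| ≈ 198.75, ∠ ≈ 89.71°
pole (1 + j3975·0.002) = 1 + j7.95 → |·| ≈ 8.0126, ∠ ≈ 82.83°
∠H = (75.88°) − (89.71° + 82.83°) = -96.66°

-96.7°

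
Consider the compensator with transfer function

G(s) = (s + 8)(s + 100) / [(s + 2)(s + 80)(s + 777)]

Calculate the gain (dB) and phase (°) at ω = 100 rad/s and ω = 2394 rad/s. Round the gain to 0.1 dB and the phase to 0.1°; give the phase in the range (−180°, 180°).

ω = 100: -57.0 dB, -17.1°; ω = 2394: -68.0 dB, -72.6°

At s = jω = j100:
zero (s+8): 8 + j100 → |·| = √(8²+100²) = √10064 ≈ 100.32, ∠ = arctan(100/8) ≈ 85.43°
zero (s+100): 100 + j100 → |·| = √(100²+100²) = √20000 ≈ 141.42, ∠ = arctan(100/100) ≈ 45.00°
pole (s+2): 2 + j100 → |·| = √(2²+100²) = √10004 ≈ 100.02, ∠ = arctan(100/2) ≈ 88.85°
pole (s+80): 80 + j100 → |·| = √(80²+100²) = √16400 ≈ 128.06, ∠ = arctan(100/80) ≈ 51.34°
pole (s+777): 777 + j100 → |·| = √(777²+100²) = √613729 ≈ 783.41, ∠ = arctan(100/777) ≈ 7.33°
|G| = 1 · 14187 / 1.0034e+07 ≈ 0.0014139
Gain = 20 log₁₀(0.0014139) ≈ -56.99 dB
∠G = 130.43° − 147.52° = -17.09°

At s = jω = j2394:
zero (s+8): 8 + j2394 → |·| = √(8²+2394²) = √5731300 ≈ 2394, ∠ = arctan(2394/8) ≈ 89.81°
zero (s+100): 100 + j2394 → |·| = √(100²+2394²) = √5741236 ≈ 2396.1, ∠ = arctan(2394/100) ≈ 87.61°
pole (s+2): 2 + j2394 → |·| = √(2²+2394²) = √5731240 ≈ 2394, ∠ = arctan(2394/2) ≈ 89.95°
pole (s+80): 80 + j2394 → |·| = √(80²+2394²) = √5737636 ≈ 2395.3, ∠ = arctan(2394/80) ≈ 88.09°
pole (s+777): 777 + j2394 → |·| = √(777²+2394²) = √6334965 ≈ 2516.9, ∠ = arctan(2394/777) ≈ 72.02°
|G| = 1 · 5.7363e+06 / 1.4433e+10 ≈ 0.00039744
Gain = 20 log₁₀(0.00039744) ≈ -68.01 dB
∠G = 177.42° − 250.06° = -72.64°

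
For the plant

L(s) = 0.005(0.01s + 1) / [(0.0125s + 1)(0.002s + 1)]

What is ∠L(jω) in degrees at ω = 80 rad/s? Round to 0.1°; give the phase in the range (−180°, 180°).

At ω = 80 rad/s:
zero (1 + j80·0.01) = 1 + j0.8 → |·| ≈ 1.2806, ∠ ≈ 38.66°
pole (1 + j80·0.0125) = 1 + j1 → |·| ≈ 1.4142, ∠ ≈ 45.00°
pole (1 + j80·0.002) = 1 + j0.16 → |·| ≈ 1.0127, ∠ ≈ 9.09°
∠L = (38.66°) − (45.00° + 9.09°) = -15.43°

-15.4°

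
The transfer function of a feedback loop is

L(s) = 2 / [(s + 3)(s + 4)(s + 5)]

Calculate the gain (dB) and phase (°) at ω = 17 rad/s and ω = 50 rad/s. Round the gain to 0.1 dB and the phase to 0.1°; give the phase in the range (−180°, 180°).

At s = jω = j17:
pole (s+3): 3 + j17 → |·| = √(3²+17²) = √298 ≈ 17.263, ∠ = arctan(17/3) ≈ 79.99°
pole (s+4): 4 + j17 → |·| = √(4²+17²) = √305 ≈ 17.464, ∠ = arctan(17/4) ≈ 76.76°
pole (s+5): 5 + j17 → |·| = √(5²+17²) = √314 ≈ 17.72, ∠ = arctan(17/5) ≈ 73.61°
|L| = 2 / 5342.2 ≈ 0.00037438
Gain = 20 log₁₀(0.00037438) ≈ -68.53 dB
∠L = 0.00° − 230.36° = -230.36° ≡ 129.64° (principal value)

At s = jω = j50:
pole (s+3): 3 + j50 → |·| = √(3²+50²) = √2509 ≈ 50.09, ∠ = arctan(50/3) ≈ 86.57°
pole (s+4): 4 + j50 → |·| = √(4²+50²) = √2516 ≈ 50.16, ∠ = arctan(50/4) ≈ 85.43°
pole (s+5): 5 + j50 → |·| = √(5²+50²) = √2525 ≈ 50.249, ∠ = arctan(50/5) ≈ 84.29°
|L| = 2 / 1.2625e+05 ≈ 1.5842e-05
Gain = 20 log₁₀(1.5842e-05) ≈ -96.00 dB
∠L = 0.00° − 256.29° = -256.29° ≡ 103.71° (principal value)

ω = 17: -68.5 dB, 129.6°; ω = 50: -96.0 dB, 103.7°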